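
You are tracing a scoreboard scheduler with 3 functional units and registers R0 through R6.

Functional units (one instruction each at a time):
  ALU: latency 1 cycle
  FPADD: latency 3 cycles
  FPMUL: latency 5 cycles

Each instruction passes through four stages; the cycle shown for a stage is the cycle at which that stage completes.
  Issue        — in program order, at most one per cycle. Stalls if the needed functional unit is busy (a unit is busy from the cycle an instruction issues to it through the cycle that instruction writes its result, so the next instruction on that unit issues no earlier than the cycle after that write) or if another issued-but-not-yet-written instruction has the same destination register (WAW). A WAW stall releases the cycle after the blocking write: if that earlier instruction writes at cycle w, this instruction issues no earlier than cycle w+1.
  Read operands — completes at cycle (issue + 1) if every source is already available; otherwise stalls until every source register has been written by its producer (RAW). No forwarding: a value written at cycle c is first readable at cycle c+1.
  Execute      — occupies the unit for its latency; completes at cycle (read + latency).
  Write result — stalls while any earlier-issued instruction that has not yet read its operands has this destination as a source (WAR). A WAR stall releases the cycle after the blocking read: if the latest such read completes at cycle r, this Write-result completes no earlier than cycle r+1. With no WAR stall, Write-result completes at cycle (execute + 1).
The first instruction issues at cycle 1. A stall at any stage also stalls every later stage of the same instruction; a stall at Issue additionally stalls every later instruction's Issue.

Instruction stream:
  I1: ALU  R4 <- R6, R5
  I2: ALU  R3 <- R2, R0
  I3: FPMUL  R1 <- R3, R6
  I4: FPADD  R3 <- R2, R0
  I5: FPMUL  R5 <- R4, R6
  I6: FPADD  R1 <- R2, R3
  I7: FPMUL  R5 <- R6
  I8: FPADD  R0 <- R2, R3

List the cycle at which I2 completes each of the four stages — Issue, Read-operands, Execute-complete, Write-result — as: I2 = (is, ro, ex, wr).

I2 = (5, 6, 7, 8)

c1: I1→ALU
c2: I1 RO
c3: I1 EX
c4: I1 WR R4
c5: I2→ALU
c6: I2 RO · I3→FPMUL
c7: I2 EX
c8: I2 WR R3
c9: I3 RO · I4→FPADD
c10: I4 RO
c13: I4 EX
c14: I3 EX · I4 WR R3
c15: I3 WR R1
c16: I5→FPMUL
c17: I5 RO · I6→FPADD
c18: I6 RO
c21: I6 EX
c22: I5 EX · I6 WR R1
c23: I5 WR R5
c24: I7→FPMUL
c25: I7 RO · I8→FPADD
c26: I8 RO
c29: I8 EX
c30: I7 EX · I8 WR R0
c31: I7 WR R5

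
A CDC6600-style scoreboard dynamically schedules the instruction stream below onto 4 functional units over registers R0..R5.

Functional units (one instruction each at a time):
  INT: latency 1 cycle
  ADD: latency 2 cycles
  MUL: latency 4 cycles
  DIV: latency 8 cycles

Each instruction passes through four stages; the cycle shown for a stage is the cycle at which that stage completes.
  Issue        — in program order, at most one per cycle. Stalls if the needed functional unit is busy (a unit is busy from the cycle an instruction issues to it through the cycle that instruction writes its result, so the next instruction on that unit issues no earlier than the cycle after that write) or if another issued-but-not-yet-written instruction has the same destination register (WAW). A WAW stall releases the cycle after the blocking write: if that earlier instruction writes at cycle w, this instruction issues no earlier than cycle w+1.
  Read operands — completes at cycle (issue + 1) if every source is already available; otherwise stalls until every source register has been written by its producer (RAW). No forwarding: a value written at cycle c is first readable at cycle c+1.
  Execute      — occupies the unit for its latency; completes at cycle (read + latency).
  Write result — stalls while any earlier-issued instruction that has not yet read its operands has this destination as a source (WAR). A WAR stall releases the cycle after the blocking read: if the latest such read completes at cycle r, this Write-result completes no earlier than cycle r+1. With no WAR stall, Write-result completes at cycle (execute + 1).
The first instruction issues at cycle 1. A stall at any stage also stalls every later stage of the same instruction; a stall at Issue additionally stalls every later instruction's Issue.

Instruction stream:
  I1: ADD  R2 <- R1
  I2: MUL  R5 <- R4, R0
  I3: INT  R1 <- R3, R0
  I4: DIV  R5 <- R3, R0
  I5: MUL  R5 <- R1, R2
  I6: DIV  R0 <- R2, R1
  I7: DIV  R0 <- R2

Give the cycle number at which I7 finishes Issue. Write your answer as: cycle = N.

I1  is:1  ro:2  ex:4  wr:5
I2  is:2  ro:3  ex:7  wr:8
I3  is:3  ro:4  ex:5  wr:6
I4  is:9  ro:10  ex:18  wr:19  — WAW R5: wait I2 write@8
I5  is:20  ro:21  ex:25  wr:26  — WAW R5: wait I4 write@19
I6  is:21  ro:22  ex:30  wr:31
I7  is:32  ro:33  ex:41  wr:42  — struct: DIV busy until I6 writes@31

cycle = 32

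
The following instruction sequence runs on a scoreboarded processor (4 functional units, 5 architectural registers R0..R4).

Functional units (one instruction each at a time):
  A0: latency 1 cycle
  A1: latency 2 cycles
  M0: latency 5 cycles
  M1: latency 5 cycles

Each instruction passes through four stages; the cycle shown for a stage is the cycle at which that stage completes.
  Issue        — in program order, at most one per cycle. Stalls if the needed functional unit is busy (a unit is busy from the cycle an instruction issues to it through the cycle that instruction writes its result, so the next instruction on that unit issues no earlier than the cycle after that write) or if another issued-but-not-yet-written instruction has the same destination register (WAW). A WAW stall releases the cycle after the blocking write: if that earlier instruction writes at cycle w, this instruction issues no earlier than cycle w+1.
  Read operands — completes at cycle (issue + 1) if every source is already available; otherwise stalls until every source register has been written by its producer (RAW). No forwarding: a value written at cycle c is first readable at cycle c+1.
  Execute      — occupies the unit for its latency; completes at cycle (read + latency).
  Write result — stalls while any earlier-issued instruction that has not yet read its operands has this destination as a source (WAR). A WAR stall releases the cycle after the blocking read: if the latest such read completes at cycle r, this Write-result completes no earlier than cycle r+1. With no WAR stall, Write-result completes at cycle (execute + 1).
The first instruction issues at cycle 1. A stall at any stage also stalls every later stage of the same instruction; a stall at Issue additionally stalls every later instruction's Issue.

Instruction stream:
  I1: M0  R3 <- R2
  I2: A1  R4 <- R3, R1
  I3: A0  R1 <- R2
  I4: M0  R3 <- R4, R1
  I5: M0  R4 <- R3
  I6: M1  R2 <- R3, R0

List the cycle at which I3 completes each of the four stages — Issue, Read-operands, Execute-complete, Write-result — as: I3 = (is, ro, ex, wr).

I3 = (3, 4, 5, 10)

I1  is:1  ro:2  ex:7  wr:8
I2  is:2  ro:9  ex:11  wr:12  — RAW R3: wait I1 write@8
I3  is:3  ro:4  ex:5  wr:10  — WAR R1: wait I2 read@9
I4  is:9  ro:13  ex:18  wr:19  — struct: M0 busy until I1 writes@8, RAW R4: wait I2 write@12
I5  is:20  ro:21  ex:26  wr:27  — struct: M0 busy until I4 writes@19
I6  is:21  ro:22  ex:27  wr:28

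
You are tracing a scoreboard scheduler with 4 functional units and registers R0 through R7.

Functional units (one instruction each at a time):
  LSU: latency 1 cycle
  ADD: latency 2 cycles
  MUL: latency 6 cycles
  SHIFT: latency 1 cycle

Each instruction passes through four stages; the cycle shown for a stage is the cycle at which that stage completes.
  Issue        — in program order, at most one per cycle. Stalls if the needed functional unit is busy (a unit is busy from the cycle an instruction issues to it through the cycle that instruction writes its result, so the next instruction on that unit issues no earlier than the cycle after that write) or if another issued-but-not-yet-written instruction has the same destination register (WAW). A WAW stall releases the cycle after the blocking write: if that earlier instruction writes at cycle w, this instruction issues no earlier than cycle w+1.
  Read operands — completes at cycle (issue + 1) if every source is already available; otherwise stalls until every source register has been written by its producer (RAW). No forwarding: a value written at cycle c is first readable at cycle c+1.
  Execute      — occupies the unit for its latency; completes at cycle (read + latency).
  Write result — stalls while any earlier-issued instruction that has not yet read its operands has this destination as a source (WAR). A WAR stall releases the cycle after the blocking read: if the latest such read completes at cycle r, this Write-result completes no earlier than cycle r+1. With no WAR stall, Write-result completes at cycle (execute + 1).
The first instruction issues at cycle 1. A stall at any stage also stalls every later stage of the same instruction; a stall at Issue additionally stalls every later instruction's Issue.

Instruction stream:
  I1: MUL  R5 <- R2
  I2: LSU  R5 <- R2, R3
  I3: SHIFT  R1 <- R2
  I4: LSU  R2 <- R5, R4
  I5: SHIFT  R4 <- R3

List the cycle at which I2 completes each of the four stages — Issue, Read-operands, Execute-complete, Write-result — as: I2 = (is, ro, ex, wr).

  I1 | 1 | 2 | 8 | 9
  I2 | 10 | 11 | 12 | 13   WAW R5: wait I1 write@9
  I3 | 11 | 12 | 13 | 14
  I4 | 14 | 15 | 16 | 17   struct: LSU busy until I2 writes@13
  I5 | 15 | 16 | 17 | 18

I2 = (10, 11, 12, 13)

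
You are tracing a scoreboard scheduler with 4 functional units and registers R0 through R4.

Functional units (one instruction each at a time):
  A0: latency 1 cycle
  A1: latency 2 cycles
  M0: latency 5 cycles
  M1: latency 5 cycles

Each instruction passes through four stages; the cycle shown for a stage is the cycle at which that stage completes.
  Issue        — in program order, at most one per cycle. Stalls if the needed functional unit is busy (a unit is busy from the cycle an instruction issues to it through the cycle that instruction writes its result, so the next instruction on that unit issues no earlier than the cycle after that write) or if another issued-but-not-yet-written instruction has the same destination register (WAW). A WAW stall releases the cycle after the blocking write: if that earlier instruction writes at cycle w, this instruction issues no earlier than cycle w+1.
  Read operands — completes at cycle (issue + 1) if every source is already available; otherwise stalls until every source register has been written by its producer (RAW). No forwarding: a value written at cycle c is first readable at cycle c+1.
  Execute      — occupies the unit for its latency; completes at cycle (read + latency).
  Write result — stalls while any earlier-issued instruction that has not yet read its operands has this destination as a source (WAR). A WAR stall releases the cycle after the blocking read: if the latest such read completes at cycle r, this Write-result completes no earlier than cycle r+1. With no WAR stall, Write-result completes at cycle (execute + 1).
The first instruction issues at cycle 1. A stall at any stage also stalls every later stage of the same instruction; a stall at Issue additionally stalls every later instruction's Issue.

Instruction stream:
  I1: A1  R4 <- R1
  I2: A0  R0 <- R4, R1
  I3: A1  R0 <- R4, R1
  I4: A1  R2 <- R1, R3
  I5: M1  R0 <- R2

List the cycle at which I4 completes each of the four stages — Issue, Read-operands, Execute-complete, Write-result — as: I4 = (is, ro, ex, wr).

I4 = (14, 15, 17, 18)

cycle 1: issue I1 (A1)
cycle 2: I1 read-ops | issue I2 (A0)
cycle 4: I1 finished on A1
cycle 5: I1→R4
cycle 6: I2 read-ops
cycle 7: I2 finished on A0
cycle 8: I2→R0
cycle 9: issue I3 (A1)
cycle 10: I3 read-ops
cycle 12: I3 finished on A1
cycle 13: I3→R0
cycle 14: issue I4 (A1)
cycle 15: I4 read-ops | issue I5 (M1)
cycle 17: I4 finished on A1
cycle 18: I4→R2
cycle 19: I5 read-ops
cycle 24: I5 finished on M1
cycle 25: I5→R0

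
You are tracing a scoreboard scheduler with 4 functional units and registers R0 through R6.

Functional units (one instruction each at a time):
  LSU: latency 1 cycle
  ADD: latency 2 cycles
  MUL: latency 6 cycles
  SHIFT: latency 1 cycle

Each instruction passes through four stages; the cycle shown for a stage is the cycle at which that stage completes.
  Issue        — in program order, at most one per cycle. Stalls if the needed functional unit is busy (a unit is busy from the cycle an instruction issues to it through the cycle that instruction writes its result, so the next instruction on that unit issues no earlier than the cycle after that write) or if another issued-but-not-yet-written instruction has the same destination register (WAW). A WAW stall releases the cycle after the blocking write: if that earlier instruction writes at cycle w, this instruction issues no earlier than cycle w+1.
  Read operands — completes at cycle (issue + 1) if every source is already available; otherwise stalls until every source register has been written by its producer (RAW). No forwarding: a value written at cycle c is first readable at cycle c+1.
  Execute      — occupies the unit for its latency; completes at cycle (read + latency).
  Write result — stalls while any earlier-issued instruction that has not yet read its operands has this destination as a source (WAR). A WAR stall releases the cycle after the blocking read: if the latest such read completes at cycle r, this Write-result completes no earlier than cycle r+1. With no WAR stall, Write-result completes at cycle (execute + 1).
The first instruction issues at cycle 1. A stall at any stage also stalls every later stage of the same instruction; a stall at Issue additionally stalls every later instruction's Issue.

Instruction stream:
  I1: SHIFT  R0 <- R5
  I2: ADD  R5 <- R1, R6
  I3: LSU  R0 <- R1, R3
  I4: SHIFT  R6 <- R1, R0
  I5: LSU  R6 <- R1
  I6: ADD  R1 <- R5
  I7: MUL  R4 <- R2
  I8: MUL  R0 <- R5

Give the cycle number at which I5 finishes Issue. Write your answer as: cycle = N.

[1] I1 issues→SHIFT
[2] I1 reads; I2 issues→ADD
[3] I1 exec-done; I2 reads
[4] I1 writes R0
[5] I2 exec-done; I3 issues→LSU
[6] I2 writes R5; I3 reads; I4 issues→SHIFT
[7] I3 exec-done
[8] I3 writes R0
[9] I4 reads
[10] I4 exec-done
[11] I4 writes R6
[12] I5 issues→LSU
[13] I5 reads; I6 issues→ADD
[14] I5 exec-done; I6 reads; I7 issues→MUL
[15] I5 writes R6; I7 reads
[16] I6 exec-done
[17] I6 writes R1
[21] I7 exec-done
[22] I7 writes R4
[23] I8 issues→MUL
[24] I8 reads
[30] I8 exec-done
[31] I8 writes R0

cycle = 12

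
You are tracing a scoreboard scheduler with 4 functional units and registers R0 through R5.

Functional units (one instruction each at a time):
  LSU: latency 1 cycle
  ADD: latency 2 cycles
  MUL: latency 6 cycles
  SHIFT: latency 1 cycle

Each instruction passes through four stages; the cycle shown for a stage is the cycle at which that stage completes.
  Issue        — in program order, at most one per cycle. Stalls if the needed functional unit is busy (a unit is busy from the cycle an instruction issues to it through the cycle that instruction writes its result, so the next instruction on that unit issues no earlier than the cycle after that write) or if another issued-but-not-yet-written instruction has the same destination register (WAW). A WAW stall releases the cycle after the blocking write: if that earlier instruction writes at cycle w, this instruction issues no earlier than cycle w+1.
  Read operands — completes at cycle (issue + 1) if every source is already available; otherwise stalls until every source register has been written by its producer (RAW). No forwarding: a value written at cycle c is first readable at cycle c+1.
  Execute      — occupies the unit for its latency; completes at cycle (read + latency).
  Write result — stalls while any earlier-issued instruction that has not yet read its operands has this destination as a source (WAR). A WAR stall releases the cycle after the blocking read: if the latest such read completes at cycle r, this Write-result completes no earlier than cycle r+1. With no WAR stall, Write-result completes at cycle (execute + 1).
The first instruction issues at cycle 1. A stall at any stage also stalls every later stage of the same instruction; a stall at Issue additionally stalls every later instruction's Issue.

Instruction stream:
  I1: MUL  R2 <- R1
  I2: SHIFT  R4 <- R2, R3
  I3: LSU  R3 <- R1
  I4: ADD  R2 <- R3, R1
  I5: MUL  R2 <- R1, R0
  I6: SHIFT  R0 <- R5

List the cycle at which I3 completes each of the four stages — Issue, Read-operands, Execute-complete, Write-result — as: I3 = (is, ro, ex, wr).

I1: IS=1 RO=2 EX=8 WR=9
I2: IS=2 RO=10 EX=11 WR=12  [RAW R2: wait I1 write@9]
I3: IS=3 RO=4 EX=5 WR=11  [WAR R3: wait I2 read@10]
I4: IS=10 RO=12 EX=14 WR=15  [WAW R2: wait I1 write@9; RAW R3: wait I3 write@11]
I5: IS=16 RO=17 EX=23 WR=24  [WAW R2: wait I4 write@15]
I6: IS=17 RO=18 EX=19 WR=20

I3 = (3, 4, 5, 11)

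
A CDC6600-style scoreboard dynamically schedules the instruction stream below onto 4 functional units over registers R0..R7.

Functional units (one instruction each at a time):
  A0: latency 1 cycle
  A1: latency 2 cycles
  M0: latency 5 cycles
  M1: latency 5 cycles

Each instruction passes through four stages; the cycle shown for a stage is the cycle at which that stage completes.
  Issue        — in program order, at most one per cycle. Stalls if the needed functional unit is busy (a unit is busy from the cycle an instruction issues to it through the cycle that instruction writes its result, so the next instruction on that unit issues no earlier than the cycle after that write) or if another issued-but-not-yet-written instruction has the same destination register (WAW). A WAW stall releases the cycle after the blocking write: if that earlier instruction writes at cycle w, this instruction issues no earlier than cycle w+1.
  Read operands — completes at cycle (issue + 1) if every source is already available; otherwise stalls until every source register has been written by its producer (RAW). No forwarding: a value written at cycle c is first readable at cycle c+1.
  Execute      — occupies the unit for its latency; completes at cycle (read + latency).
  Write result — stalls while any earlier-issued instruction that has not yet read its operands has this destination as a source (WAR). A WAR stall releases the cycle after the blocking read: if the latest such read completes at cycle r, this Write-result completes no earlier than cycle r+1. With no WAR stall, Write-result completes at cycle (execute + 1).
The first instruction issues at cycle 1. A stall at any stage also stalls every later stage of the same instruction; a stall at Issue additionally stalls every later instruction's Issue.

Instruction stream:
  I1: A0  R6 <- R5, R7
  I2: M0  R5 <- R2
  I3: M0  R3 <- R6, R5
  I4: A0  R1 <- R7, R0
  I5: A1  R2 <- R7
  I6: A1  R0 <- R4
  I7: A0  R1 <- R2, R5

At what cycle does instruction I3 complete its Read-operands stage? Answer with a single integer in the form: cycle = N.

[I1] 1/2/3/4
[I2] 2/3/8/9
[I3] 10/11/16/17  (struct: M0 busy until I2 writes@9)
[I4] 11/12/13/14
[I5] 12/13/15/16
[I6] 17/18/20/21  (struct: A1 busy until I5 writes@16)
[I7] 18/19/20/21

cycle = 11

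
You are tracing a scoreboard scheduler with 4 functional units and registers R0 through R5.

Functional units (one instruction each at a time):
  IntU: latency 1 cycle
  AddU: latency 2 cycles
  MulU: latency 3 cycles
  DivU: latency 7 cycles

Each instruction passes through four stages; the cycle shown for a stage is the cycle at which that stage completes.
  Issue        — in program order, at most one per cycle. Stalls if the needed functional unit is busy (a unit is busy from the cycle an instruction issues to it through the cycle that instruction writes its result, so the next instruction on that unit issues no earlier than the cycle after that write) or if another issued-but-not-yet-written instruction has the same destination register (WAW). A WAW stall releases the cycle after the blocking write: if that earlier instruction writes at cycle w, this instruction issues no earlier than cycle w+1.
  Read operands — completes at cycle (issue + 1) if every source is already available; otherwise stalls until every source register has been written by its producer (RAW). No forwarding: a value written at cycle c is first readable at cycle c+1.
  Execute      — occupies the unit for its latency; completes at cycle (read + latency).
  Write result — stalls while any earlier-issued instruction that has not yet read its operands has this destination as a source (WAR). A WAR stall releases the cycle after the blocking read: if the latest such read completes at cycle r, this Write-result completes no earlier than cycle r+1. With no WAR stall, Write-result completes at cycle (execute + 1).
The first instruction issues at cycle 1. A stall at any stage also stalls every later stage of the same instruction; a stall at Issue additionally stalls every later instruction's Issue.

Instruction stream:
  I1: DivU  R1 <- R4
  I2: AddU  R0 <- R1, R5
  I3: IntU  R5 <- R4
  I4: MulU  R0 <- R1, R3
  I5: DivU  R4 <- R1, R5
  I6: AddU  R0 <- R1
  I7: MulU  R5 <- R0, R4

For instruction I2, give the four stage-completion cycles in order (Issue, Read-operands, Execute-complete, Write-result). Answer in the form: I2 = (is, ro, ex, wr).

1) issue 1, read 2, done 9, write 10
2) issue 2, read 11, done 13, write 14  <RAW R1: wait I1 write@10>
3) issue 3, read 4, done 5, write 12  <WAR R5: wait I2 read@11>
4) issue 15, read 16, done 19, write 20  <WAW R0: wait I2 write@14>
5) issue 16, read 17, done 24, write 25
6) issue 21, read 22, done 24, write 25  <WAW R0: wait I4 write@20>
7) issue 22, read 26, done 29, write 30  <RAW R0: wait I6 write@25 / RAW R4: wait I5 write@25>

I2 = (2, 11, 13, 14)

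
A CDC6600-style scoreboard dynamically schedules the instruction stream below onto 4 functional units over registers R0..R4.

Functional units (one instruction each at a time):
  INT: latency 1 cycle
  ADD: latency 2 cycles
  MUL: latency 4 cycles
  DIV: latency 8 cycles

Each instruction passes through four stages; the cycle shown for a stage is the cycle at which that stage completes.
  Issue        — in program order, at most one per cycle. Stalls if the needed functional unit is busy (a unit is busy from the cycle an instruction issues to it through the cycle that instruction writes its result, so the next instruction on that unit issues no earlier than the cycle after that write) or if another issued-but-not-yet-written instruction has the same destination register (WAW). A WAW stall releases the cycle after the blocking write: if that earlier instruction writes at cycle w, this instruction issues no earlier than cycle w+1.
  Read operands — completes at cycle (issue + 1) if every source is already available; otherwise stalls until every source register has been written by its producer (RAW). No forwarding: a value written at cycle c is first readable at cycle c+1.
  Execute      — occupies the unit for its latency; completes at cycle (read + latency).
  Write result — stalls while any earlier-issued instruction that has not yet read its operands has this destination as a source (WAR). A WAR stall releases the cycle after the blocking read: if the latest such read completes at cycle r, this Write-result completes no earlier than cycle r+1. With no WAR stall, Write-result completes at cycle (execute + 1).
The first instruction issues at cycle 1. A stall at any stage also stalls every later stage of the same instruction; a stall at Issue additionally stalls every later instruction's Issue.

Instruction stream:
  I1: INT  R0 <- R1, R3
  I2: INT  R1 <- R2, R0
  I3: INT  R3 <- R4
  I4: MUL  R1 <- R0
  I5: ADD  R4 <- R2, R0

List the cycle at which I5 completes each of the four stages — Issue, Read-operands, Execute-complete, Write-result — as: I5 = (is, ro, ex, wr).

I1: IS=1 RO=2 EX=3 WR=4
I2: IS=5 RO=6 EX=7 WR=8  [struct: INT busy until I1 writes@4]
I3: IS=9 RO=10 EX=11 WR=12  [struct: INT busy until I2 writes@8]
I4: IS=10 RO=11 EX=15 WR=16
I5: IS=11 RO=12 EX=14 WR=15

I5 = (11, 12, 14, 15)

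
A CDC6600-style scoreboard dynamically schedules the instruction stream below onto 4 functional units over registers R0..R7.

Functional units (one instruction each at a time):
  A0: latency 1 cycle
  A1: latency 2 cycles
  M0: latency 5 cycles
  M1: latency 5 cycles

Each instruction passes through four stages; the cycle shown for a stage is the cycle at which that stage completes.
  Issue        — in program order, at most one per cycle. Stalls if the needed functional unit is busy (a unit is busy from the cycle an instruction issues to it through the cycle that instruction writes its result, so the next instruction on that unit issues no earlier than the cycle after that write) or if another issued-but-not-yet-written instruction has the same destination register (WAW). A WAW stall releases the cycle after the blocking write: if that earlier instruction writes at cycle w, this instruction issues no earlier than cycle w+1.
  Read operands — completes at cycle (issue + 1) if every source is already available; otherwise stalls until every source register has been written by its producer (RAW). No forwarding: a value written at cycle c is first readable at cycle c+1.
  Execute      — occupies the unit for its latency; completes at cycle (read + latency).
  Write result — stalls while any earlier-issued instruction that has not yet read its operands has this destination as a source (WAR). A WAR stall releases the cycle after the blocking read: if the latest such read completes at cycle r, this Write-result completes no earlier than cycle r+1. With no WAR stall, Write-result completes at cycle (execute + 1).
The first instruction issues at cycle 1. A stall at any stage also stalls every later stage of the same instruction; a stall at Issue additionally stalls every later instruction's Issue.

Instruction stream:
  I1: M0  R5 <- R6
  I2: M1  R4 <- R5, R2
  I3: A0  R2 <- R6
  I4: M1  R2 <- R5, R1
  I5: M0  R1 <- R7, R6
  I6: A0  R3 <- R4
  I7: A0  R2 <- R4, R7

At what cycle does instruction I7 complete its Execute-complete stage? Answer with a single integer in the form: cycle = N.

cycle = 26

  I1 | 1 | 2 | 7 | 8
  I2 | 2 | 9 | 14 | 15   RAW R5: wait I1 write@8
  I3 | 3 | 4 | 5 | 10   WAR R2: wait I2 read@9
  I4 | 16 | 17 | 22 | 23   struct: M1 busy until I2 writes@15
  I5 | 17 | 18 | 23 | 24
  I6 | 18 | 19 | 20 | 21
  I7 | 24 | 25 | 26 | 27   WAW R2: wait I4 write@23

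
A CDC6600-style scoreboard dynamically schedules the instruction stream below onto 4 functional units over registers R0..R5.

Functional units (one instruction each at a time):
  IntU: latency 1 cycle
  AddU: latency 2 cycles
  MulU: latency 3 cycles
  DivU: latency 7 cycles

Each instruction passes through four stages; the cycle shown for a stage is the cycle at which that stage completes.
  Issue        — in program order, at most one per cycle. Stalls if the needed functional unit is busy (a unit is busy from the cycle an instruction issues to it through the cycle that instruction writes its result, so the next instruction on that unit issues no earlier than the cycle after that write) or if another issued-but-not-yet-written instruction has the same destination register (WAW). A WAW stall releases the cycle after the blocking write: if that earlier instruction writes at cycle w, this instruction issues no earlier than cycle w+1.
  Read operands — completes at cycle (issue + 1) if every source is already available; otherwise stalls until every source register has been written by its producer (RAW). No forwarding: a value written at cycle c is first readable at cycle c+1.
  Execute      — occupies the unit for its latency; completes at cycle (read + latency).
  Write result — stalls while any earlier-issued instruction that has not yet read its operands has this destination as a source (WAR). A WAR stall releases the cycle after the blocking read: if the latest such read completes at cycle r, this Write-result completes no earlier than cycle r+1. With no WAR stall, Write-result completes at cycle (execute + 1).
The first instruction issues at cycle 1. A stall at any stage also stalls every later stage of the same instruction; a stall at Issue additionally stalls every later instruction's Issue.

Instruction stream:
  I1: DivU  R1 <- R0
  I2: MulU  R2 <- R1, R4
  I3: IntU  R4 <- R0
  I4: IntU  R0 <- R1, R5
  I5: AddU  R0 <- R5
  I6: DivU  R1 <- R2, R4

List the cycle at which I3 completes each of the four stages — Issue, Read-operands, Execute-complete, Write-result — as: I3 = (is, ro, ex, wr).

[1] I1 issues→DivU
[2] I1 reads | I2 issues→MulU
[3] I3 issues→IntU
[4] I3 reads
[5] I3 exec-done
[9] I1 exec-done
[10] I1 writes R1
[11] I2 reads
[12] I3 writes R4
[13] I4 issues→IntU
[14] I2 exec-done | I4 reads
[15] I2 writes R2 | I4 exec-done
[16] I4 writes R0
[17] I5 issues→AddU
[18] I5 reads | I6 issues→DivU
[19] I6 reads
[20] I5 exec-done
[21] I5 writes R0
[26] I6 exec-done
[27] I6 writes R1

I3 = (3, 4, 5, 12)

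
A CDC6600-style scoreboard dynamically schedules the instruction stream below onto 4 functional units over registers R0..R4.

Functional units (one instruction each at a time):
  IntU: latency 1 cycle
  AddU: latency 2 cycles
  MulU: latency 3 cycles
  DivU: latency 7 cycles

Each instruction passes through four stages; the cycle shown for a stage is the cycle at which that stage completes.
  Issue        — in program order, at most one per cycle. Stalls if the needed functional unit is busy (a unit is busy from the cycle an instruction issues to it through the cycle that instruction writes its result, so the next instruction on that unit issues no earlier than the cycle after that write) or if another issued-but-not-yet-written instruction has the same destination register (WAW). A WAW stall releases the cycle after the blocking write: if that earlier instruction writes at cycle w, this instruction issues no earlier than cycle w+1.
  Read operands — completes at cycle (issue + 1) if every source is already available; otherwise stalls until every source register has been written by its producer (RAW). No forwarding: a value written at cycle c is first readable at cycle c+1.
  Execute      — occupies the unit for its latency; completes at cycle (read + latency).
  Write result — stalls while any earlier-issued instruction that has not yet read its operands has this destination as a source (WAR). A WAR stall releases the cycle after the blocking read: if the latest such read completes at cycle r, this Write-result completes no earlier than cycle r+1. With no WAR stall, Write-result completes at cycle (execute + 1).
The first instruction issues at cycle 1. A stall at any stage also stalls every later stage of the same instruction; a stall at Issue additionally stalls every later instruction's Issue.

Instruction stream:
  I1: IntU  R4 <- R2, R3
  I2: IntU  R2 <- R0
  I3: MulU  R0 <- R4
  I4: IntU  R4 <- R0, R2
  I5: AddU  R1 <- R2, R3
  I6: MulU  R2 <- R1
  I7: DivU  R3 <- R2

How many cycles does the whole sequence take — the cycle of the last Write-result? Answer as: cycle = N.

c1: I1→IntU
c2: I1 RO
c3: I1 EX
c4: I1 WR R4
c5: I2→IntU
c6: I2 RO · I3→MulU
c7: I2 EX · I3 RO
c8: I2 WR R2
c9: I4→IntU
c10: I3 EX · I5→AddU
c11: I3 WR R0 · I5 RO
c12: I4 RO · I6→MulU
c13: I4 EX · I5 EX · I7→DivU
c14: I4 WR R4 · I5 WR R1
c15: I6 RO
c18: I6 EX
c19: I6 WR R2
c20: I7 RO
c27: I7 EX
c28: I7 WR R3

cycle = 28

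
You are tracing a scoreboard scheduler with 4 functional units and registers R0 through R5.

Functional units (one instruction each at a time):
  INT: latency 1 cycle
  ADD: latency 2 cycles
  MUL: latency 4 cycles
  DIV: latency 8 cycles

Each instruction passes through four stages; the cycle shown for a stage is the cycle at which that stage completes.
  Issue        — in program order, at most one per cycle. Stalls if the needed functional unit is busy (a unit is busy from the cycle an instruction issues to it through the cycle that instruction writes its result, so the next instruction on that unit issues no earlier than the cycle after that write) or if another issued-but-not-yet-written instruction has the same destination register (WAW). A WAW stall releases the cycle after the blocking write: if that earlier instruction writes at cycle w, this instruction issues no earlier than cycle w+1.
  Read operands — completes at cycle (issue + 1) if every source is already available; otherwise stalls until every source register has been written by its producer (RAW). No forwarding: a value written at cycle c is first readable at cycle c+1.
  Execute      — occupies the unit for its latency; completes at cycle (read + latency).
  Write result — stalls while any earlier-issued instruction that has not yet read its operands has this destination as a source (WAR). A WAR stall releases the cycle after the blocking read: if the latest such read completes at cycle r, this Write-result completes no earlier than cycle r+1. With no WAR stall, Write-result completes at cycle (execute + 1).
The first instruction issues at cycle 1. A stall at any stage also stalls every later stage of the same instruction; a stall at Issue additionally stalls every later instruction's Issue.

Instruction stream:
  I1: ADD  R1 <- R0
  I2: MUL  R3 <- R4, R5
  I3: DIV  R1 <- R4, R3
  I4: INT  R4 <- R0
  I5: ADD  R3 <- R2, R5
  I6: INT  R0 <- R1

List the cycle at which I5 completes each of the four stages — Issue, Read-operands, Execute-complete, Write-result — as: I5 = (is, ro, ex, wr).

t=1  I1 dispatched to ADD
t=2  I1 operands ready, I2 dispatched to MUL
t=3  I2 operands ready
t=4  I1 complete
t=5  R1←I1
t=6  I3 dispatched to DIV
t=7  I2 complete, I4 dispatched to INT
t=8  R3←I2, I4 operands ready
t=9  I3 operands ready, I4 complete, I5 dispatched to ADD
t=10  R4←I4, I5 operands ready
t=11  I6 dispatched to INT
t=12  I5 complete
t=13  R3←I5
t=17  I3 complete
t=18  R1←I3
t=19  I6 operands ready
t=20  I6 complete
t=21  R0←I6

I5 = (9, 10, 12, 13)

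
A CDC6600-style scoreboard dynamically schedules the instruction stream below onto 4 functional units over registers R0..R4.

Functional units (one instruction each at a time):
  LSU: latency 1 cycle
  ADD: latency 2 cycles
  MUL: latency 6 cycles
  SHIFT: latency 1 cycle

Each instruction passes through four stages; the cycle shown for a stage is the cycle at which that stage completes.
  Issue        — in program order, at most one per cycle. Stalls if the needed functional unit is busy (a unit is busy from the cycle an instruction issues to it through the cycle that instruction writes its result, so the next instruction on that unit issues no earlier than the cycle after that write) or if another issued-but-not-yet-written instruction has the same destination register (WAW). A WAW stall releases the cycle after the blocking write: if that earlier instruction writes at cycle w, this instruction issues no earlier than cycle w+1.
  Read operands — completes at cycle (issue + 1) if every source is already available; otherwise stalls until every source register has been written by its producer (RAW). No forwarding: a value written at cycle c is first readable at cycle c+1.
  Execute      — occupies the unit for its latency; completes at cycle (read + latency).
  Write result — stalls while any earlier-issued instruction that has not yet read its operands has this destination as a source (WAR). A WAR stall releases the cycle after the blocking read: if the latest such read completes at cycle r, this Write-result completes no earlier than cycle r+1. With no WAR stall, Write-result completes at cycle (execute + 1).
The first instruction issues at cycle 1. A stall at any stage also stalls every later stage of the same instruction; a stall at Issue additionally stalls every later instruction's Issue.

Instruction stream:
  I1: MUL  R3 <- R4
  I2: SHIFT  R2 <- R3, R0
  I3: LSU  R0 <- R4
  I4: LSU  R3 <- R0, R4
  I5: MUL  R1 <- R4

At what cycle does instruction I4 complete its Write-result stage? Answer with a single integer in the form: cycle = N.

I1 -> (1, 2, 8, 9)
I2 -> (2, 10, 11, 12)  // RAW R3: wait I1 write@9
I3 -> (3, 4, 5, 11)  // WAR R0: wait I2 read@10
I4 -> (12, 13, 14, 15)  // struct: LSU busy until I3 writes@11
I5 -> (13, 14, 20, 21)

cycle = 15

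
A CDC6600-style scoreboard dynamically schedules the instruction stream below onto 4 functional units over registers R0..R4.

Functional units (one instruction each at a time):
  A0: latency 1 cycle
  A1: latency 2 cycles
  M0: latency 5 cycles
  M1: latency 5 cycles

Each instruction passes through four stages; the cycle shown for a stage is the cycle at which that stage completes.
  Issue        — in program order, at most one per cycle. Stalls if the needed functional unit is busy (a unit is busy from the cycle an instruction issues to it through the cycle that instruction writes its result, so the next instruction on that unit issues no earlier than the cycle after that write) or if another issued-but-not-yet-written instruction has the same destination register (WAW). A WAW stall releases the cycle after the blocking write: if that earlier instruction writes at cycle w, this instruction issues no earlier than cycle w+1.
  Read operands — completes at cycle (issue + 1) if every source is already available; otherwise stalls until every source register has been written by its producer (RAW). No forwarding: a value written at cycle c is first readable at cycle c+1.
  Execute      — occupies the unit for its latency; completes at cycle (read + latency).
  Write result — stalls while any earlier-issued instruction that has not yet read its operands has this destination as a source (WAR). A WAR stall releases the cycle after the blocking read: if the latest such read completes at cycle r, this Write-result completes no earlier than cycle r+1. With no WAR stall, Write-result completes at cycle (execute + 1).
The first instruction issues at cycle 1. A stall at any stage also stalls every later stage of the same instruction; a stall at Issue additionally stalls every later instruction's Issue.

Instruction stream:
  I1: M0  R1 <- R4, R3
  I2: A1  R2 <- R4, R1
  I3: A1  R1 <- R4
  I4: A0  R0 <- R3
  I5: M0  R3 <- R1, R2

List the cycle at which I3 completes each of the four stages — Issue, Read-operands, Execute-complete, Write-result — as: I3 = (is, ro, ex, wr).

I3 = (13, 14, 16, 17)

cycle 1: I1 issues→M0
cycle 2: I1 reads; I2 issues→A1
cycle 7: I1 exec-done
cycle 8: I1 writes R1
cycle 9: I2 reads
cycle 11: I2 exec-done
cycle 12: I2 writes R2
cycle 13: I3 issues→A1
cycle 14: I3 reads; I4 issues→A0
cycle 15: I4 reads; I5 issues→M0
cycle 16: I3 exec-done; I4 exec-done
cycle 17: I3 writes R1; I4 writes R0
cycle 18: I5 reads
cycle 23: I5 exec-done
cycle 24: I5 writes R3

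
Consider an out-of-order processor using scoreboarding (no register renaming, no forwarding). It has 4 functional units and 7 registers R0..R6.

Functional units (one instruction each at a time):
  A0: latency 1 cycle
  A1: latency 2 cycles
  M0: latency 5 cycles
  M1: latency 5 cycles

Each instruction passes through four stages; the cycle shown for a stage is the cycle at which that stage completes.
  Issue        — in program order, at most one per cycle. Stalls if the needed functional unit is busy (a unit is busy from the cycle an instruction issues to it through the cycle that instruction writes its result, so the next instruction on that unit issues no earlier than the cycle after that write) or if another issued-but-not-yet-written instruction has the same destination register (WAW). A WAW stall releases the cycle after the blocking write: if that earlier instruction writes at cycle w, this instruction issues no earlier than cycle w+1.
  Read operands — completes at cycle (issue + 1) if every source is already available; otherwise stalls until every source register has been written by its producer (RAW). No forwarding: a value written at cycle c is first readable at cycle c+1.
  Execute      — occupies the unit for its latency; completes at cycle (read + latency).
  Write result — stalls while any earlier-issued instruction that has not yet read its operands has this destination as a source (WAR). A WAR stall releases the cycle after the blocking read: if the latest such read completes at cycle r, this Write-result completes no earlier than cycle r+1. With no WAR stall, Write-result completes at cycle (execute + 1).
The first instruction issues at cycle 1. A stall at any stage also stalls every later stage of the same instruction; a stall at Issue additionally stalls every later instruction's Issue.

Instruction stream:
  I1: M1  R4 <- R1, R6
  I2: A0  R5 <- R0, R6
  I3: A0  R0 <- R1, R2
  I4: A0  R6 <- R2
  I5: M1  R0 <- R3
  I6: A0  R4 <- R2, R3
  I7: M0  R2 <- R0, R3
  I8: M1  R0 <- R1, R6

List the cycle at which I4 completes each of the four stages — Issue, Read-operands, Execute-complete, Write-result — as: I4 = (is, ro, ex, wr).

I4 = (10, 11, 12, 13)

1) issue 1, read 2, done 7, write 8
2) issue 2, read 3, done 4, write 5
3) issue 6, read 7, done 8, write 9  <struct: A0 busy until I2 writes@5>
4) issue 10, read 11, done 12, write 13  <struct: A0 busy until I3 writes@9>
5) issue 11, read 12, done 17, write 18
6) issue 14, read 15, done 16, write 17  <struct: A0 busy until I4 writes@13>
7) issue 15, read 19, done 24, write 25  <RAW R0: wait I5 write@18>
8) issue 19, read 20, done 25, write 26  <struct: M1 busy until I5 writes@18>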